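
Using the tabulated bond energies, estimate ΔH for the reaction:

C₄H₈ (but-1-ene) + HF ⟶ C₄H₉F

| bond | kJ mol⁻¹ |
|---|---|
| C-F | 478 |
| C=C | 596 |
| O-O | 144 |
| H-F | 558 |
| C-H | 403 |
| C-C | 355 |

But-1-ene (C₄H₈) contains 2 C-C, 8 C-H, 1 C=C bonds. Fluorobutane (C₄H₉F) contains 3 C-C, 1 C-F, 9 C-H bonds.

ΔH ≈ −82 kJ

Bonds broken (reactants):
  C-C: 2 × 355 = 710
  C-H: 8 × 403 = 3224
  C=C: 1 × 596 = 596
  H-F: 1 × 558 = 558
  Σ(broken) = 5088 kJ
Bonds formed (products):
  C-C: 3 × 355 = 1065
  C-F: 1 × 478 = 478
  C-H: 9 × 403 = 3627
  Σ(formed) = 5170 kJ
ΔH = Σ(broken) − Σ(formed) = 5088 − 5170 = −82 kJ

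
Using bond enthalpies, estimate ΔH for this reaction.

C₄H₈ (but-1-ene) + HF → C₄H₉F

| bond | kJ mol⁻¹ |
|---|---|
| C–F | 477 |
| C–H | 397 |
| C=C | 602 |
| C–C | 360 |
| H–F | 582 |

Bonds broken (reactants):
  C–C: 2 × 360 = 720
  C–H: 8 × 397 = 3176
  C=C: 1 × 602 = 602
  H–F: 1 × 582 = 582
  Σ(broken) = 5080 kJ
Bonds formed (products):
  C–C: 3 × 360 = 1080
  C–F: 1 × 477 = 477
  C–H: 9 × 397 = 3573
  Σ(formed) = 5130 kJ
ΔH = Σ(broken) − Σ(formed) = 5080 − 5130 = −50 kJ

ΔH ≈ −50 kJ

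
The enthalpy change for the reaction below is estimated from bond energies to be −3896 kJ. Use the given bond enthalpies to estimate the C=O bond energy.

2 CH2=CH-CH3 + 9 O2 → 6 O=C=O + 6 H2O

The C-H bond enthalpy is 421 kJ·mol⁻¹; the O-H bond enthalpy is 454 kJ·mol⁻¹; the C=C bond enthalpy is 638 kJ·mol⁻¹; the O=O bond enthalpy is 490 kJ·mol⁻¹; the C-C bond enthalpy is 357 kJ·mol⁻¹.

Let D be the C=O bond energy.
Σ(broken) = 2×357 + 12×421 + 2×638 + 9×490 = 11452
Σ(formed) = 12×D + 12×454 = 5448 + 12D
ΔH = Σ(broken) − Σ(formed) = (11452) − (5448 + 12D) = +6004 − 12D
Setting this equal to −3896 kJ gives 12D = 9900, so D = 825 kJ/mol.

D(C=O) ≈ 825 kJ/mol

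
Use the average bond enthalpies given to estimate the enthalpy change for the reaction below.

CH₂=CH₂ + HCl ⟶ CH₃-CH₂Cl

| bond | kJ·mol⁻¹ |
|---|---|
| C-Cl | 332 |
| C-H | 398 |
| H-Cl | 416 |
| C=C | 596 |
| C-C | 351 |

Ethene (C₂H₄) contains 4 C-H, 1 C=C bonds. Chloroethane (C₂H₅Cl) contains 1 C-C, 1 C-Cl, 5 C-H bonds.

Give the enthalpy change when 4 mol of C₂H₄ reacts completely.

Bonds broken (reactants):
  C-H: 4 × 398 = 1592
  C=C: 1 × 596 = 596
  H-Cl: 1 × 416 = 416
  Σ(broken) = 2604 kJ
Bonds formed (products):
  C-C: 1 × 351 = 351
  C-Cl: 1 × 332 = 332
  C-H: 5 × 398 = 1990
  Σ(formed) = 2673 kJ
ΔH = Σ(broken) − Σ(formed) = 2604 − 2673 = −69 kJ
For 4× the reaction as written: 4 × (−69) = −276 kJ

ΔH = −276 kJ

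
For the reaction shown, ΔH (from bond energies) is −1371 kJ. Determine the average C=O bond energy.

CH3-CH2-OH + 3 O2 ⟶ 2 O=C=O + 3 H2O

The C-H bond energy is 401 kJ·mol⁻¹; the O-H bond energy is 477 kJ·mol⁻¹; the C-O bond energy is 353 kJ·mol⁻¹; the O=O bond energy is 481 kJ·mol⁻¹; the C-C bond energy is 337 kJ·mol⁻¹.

Let D be the C=O bond energy.
Σ(broken) = 1×337 + 5×401 + 1×353 + 1×477 + 3×481 = 4615
Σ(formed) = 4×D + 6×477 = 2862 + 4D
ΔH = Σ(broken) − Σ(formed) = (4615) − (2862 + 4D) = +1753 − 4D
Setting this equal to −1371 kJ gives 4D = 3124, so D = 781 kJ/mol.

D(C=O) ≈ 781 kJ/mol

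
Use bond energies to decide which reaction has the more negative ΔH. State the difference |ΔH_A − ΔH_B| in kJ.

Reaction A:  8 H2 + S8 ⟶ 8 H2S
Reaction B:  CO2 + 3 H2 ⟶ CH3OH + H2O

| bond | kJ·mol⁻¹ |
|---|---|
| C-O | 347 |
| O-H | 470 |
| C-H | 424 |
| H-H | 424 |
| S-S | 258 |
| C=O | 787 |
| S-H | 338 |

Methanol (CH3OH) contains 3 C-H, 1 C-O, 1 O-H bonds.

Reaction A:
  Bonds broken (reactants):
    H-H: 8 × 424 = 3392
    S-S: 8 × 258 = 2064
    Σ(broken) = 5456 kJ
  Bonds formed (products):
    S-H: 16 × 338 = 5408
    Σ(formed) = 5408 kJ
  ΔH_A = 5456 − 5408 = +48 kJ
Reaction B:
  Bonds broken (reactants):
    C=O: 2 × 787 = 1574
    H-H: 3 × 424 = 1272
    Σ(broken) = 2846 kJ
  Bonds formed (products):
    C-H: 3 × 424 = 1272
    C-O: 1 × 347 = 347
    O-H: 3 × 470 = 1410
    Σ(formed) = 3029 kJ
  ΔH_B = 2846 − 3029 = −183 kJ
ΔH_A − ΔH_B = +231 kJ, so reaction B has the more negative ΔH; |ΔH_A − ΔH_B| = 231 kJ.

Reaction B, by 231 kJ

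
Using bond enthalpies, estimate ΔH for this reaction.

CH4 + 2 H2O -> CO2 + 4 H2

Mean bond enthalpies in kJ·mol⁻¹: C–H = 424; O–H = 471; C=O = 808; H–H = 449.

Bonds broken (reactants):
  C–H: 4 × 424 = 1696
  O–H: 4 × 471 = 1884
  Σ(broken) = 3580 kJ
Bonds formed (products):
  C=O: 2 × 808 = 1616
  H–H: 4 × 449 = 1796
  Σ(formed) = 3412 kJ
ΔH = Σ(broken) − Σ(formed) = 3580 − 3412 = +168 kJ

ΔH ≈ +168 kJ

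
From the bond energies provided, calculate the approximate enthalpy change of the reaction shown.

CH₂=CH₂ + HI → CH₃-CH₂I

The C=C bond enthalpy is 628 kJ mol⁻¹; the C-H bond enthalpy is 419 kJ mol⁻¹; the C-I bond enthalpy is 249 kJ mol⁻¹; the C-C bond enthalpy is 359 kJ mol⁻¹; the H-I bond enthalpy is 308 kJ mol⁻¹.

Bonds broken (reactants):
  C-H: 4 × 419 = 1676
  C=C: 1 × 628 = 628
  H-I: 1 × 308 = 308
  Σ(broken) = 2612 kJ
Bonds formed (products):
  C-C: 1 × 359 = 359
  C-H: 5 × 419 = 2095
  C-I: 1 × 249 = 249
  Σ(formed) = 2703 kJ
ΔH = Σ(broken) − Σ(formed) = 2612 − 2703 = −91 kJ

ΔH ≈ −91 kJ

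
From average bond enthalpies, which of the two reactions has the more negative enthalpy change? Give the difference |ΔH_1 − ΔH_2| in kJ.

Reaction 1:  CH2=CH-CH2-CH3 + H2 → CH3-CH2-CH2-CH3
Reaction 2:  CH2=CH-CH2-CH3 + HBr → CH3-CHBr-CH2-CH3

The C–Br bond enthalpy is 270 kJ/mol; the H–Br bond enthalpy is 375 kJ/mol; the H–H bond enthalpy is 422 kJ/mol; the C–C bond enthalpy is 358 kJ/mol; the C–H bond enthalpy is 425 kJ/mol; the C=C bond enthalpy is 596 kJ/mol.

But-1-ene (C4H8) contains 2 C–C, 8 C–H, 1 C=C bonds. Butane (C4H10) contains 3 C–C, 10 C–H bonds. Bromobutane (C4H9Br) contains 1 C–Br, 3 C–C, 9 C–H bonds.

Reaction 1, by 108 kJ

Reaction 1:
  Bonds broken (reactants):
    C–C: 2 × 358 = 716
    C–H: 8 × 425 = 3400
    C=C: 1 × 596 = 596
    H–H: 1 × 422 = 422
    Σ(broken) = 5134 kJ
  Bonds formed (products):
    C–C: 3 × 358 = 1074
    C–H: 10 × 425 = 4250
    Σ(formed) = 5324 kJ
  ΔH_1 = 5134 − 5324 = −190 kJ
Reaction 2:
  Bonds broken (reactants):
    C–C: 2 × 358 = 716
    C–H: 8 × 425 = 3400
    C=C: 1 × 596 = 596
    H–Br: 1 × 375 = 375
    Σ(broken) = 5087 kJ
  Bonds formed (products):
    C–Br: 1 × 270 = 270
    C–C: 3 × 358 = 1074
    C–H: 9 × 425 = 3825
    Σ(formed) = 5169 kJ
  ΔH_2 = 5087 − 5169 = −82 kJ
ΔH_1 − ΔH_2 = −108 kJ, so reaction 1 has the more negative ΔH; |ΔH_1 − ΔH_2| = 108 kJ.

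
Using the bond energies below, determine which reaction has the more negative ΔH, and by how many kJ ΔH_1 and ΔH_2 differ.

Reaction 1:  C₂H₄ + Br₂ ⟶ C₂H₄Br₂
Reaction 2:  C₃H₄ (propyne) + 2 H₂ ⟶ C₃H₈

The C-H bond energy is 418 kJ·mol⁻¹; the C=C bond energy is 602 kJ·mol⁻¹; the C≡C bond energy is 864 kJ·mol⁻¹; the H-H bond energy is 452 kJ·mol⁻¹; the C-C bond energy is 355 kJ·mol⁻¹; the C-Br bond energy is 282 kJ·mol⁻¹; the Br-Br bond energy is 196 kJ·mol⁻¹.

Reaction 1:
  Bonds broken (reactants):
    Br-Br: 1 × 196 = 196
    C-H: 4 × 418 = 1672
    C=C: 1 × 602 = 602
    Σ(broken) = 2470 kJ
  Bonds formed (products):
    C-Br: 2 × 282 = 564
    C-C: 1 × 355 = 355
    C-H: 4 × 418 = 1672
    Σ(formed) = 2591 kJ
  ΔH_1 = 2470 − 2591 = −121 kJ
Reaction 2:
  Bonds broken (reactants):
    C≡C: 1 × 864 = 864
    C-C: 1 × 355 = 355
    C-H: 4 × 418 = 1672
    H-H: 2 × 452 = 904
    Σ(broken) = 3795 kJ
  Bonds formed (products):
    C-C: 2 × 355 = 710
    C-H: 8 × 418 = 3344
    Σ(formed) = 4054 kJ
  ΔH_2 = 3795 − 4054 = −259 kJ
ΔH_1 − ΔH_2 = +138 kJ, so reaction 2 has the more negative ΔH; |ΔH_1 − ΔH_2| = 138 kJ.

Reaction 2, by 138 kJ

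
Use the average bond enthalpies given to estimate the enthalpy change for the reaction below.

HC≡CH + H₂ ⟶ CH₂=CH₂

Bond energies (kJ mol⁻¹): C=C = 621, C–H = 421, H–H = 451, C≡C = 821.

Bonds broken (reactants):
  C≡C: 1 × 821 = 821
  C–H: 2 × 421 = 842
  H–H: 1 × 451 = 451
  Σ(broken) = 2114 kJ
Bonds formed (products):
  C–H: 4 × 421 = 1684
  C=C: 1 × 621 = 621
  Σ(formed) = 2305 kJ
ΔH = Σ(broken) − Σ(formed) = 2114 − 2305 = −191 kJ

ΔH ≈ −191 kJ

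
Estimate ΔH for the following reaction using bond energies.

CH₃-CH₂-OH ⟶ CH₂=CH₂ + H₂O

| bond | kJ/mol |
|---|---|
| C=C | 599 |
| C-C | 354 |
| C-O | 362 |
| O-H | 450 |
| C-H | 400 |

ΔH ≈ +67 kJ

Bonds broken (reactants):
  C-C: 1 × 354 = 354
  C-H: 5 × 400 = 2000
  C-O: 1 × 362 = 362
  O-H: 1 × 450 = 450
  Σ(broken) = 3166 kJ
Bonds formed (products):
  C-H: 4 × 400 = 1600
  C=C: 1 × 599 = 599
  O-H: 2 × 450 = 900
  Σ(formed) = 3099 kJ
ΔH = Σ(broken) − Σ(formed) = 3166 − 3099 = +67 kJ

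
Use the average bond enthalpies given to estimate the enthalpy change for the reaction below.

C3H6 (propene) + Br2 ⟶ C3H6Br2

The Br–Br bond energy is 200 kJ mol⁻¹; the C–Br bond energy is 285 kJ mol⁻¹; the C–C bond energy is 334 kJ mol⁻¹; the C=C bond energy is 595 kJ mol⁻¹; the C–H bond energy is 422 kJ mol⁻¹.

ΔH ≈ −109 kJ

Bonds broken (reactants):
  Br–Br: 1 × 200 = 200
  C–C: 1 × 334 = 334
  C–H: 6 × 422 = 2532
  C=C: 1 × 595 = 595
  Σ(broken) = 3661 kJ
Bonds formed (products):
  C–Br: 2 × 285 = 570
  C–C: 2 × 334 = 668
  C–H: 6 × 422 = 2532
  Σ(formed) = 3770 kJ
ΔH = Σ(broken) − Σ(formed) = 3661 − 3770 = −109 kJ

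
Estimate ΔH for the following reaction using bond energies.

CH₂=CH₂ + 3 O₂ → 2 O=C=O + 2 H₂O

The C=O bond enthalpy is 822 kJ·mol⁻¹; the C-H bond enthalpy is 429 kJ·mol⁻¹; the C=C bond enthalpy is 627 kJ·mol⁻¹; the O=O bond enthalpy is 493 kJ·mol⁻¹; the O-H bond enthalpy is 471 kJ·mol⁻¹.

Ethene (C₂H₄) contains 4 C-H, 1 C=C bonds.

Bonds broken (reactants):
  C-H: 4 × 429 = 1716
  C=C: 1 × 627 = 627
  O=O: 3 × 493 = 1479
  Σ(broken) = 3822 kJ
Bonds formed (products):
  C=O: 4 × 822 = 3288
  O-H: 4 × 471 = 1884
  Σ(formed) = 5172 kJ
ΔH = Σ(broken) − Σ(formed) = 3822 − 5172 = −1350 kJ

ΔH ≈ −1350 kJ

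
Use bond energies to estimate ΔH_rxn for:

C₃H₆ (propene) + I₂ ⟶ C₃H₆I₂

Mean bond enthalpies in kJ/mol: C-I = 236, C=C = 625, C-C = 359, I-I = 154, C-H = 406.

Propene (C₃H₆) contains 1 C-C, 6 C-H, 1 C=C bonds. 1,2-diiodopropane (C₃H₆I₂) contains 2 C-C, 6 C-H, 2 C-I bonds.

ΔH ≈ −52 kJ

Bonds broken (reactants):
  C-C: 1 × 359 = 359
  C-H: 6 × 406 = 2436
  C=C: 1 × 625 = 625
  I-I: 1 × 154 = 154
  Σ(broken) = 3574 kJ
Bonds formed (products):
  C-C: 2 × 359 = 718
  C-H: 6 × 406 = 2436
  C-I: 2 × 236 = 472
  Σ(formed) = 3626 kJ
ΔH = Σ(broken) − Σ(formed) = 3574 − 3626 = −52 kJ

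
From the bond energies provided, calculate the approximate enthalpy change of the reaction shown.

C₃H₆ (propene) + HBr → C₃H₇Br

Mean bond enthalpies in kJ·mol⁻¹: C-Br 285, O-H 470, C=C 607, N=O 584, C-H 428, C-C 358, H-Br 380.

ΔH ≈ −84 kJ

Bonds broken (reactants):
  C-C: 1 × 358 = 358
  C-H: 6 × 428 = 2568
  C=C: 1 × 607 = 607
  H-Br: 1 × 380 = 380
  Σ(broken) = 3913 kJ
Bonds formed (products):
  C-Br: 1 × 285 = 285
  C-C: 2 × 358 = 716
  C-H: 7 × 428 = 2996
  Σ(formed) = 3997 kJ
ΔH = Σ(broken) − Σ(formed) = 3913 − 3997 = −84 kJ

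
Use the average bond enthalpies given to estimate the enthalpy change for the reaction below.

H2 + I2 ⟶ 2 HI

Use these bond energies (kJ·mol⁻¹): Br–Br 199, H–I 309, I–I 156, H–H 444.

ΔH ≈ −18 kJ

Bonds broken (reactants):
  H–H: 1 × 444 = 444
  I–I: 1 × 156 = 156
  Σ(broken) = 600 kJ
Bonds formed (products):
  H–I: 2 × 309 = 618
  Σ(formed) = 618 kJ
ΔH = Σ(broken) − Σ(formed) = 600 − 618 = −18 kJ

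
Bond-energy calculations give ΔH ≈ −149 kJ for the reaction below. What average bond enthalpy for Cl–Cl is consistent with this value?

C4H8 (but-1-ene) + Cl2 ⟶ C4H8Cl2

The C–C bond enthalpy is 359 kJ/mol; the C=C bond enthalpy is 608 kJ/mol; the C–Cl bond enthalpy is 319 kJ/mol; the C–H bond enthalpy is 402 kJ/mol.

D(Cl–Cl) ≈ 240 kJ/mol

Let D be the Cl–Cl bond energy.
Σ(broken) = 2×359 + 8×402 + 1×608 + 1×D = 4542 + D
Σ(formed) = 3×359 + 2×319 + 8×402 = 4931
ΔH = Σ(broken) − Σ(formed) = (4542 + D) − (4931) = −389 + D
Setting this equal to −149 kJ gives D = 240 kJ/mol.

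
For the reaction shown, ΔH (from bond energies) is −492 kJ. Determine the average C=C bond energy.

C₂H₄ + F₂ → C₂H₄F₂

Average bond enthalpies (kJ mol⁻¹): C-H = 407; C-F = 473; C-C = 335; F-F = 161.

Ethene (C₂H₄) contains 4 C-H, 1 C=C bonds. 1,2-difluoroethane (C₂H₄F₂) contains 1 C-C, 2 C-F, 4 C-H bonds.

D(C=C) ≈ 628 kJ/mol

Let D be the C=C bond energy.
Σ(broken) = 4×407 + 1×D + 1×161 = 1789 + D
Σ(formed) = 1×335 + 2×473 + 4×407 = 2909
ΔH = Σ(broken) − Σ(formed) = (1789 + D) − (2909) = −1120 + D
Setting this equal to −492 kJ gives D = 628 kJ/mol.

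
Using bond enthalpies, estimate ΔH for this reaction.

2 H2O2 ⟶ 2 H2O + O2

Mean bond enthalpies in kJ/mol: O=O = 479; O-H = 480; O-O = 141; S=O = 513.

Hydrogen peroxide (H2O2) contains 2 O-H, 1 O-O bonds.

Bonds broken (reactants):
  O-H: 4 × 480 = 1920
  O-O: 2 × 141 = 282
  Σ(broken) = 2202 kJ
Bonds formed (products):
  O-H: 4 × 480 = 1920
  O=O: 1 × 479 = 479
  Σ(formed) = 2399 kJ
ΔH = Σ(broken) − Σ(formed) = 2202 − 2399 = −197 kJ

ΔH ≈ −197 kJ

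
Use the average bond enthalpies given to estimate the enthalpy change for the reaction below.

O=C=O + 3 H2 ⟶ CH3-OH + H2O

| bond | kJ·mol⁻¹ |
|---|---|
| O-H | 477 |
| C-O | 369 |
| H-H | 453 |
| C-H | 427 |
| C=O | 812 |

Bonds broken (reactants):
  C=O: 2 × 812 = 1624
  H-H: 3 × 453 = 1359
  Σ(broken) = 2983 kJ
Bonds formed (products):
  C-H: 3 × 427 = 1281
  C-O: 1 × 369 = 369
  O-H: 3 × 477 = 1431
  Σ(formed) = 3081 kJ
ΔH = Σ(broken) − Σ(formed) = 2983 − 3081 = −98 kJ

ΔH ≈ −98 kJ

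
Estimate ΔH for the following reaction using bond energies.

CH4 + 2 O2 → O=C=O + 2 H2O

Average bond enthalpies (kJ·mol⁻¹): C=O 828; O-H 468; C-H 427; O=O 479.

Bonds broken (reactants):
  C-H: 4 × 427 = 1708
  O=O: 2 × 479 = 958
  Σ(broken) = 2666 kJ
Bonds formed (products):
  C=O: 2 × 828 = 1656
  O-H: 4 × 468 = 1872
  Σ(formed) = 3528 kJ
ΔH = Σ(broken) − Σ(formed) = 2666 − 3528 = −862 kJ

ΔH ≈ −862 kJ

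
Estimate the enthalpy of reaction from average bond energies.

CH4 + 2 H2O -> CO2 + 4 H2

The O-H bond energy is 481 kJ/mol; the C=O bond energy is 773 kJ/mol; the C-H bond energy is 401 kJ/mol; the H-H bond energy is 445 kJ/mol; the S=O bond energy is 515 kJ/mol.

ΔH ≈ +202 kJ

Bonds broken (reactants):
  C-H: 4 × 401 = 1604
  O-H: 4 × 481 = 1924
  Σ(broken) = 3528 kJ
Bonds formed (products):
  C=O: 2 × 773 = 1546
  H-H: 4 × 445 = 1780
  Σ(formed) = 3326 kJ
ΔH = Σ(broken) − Σ(formed) = 3528 − 3326 = +202 kJ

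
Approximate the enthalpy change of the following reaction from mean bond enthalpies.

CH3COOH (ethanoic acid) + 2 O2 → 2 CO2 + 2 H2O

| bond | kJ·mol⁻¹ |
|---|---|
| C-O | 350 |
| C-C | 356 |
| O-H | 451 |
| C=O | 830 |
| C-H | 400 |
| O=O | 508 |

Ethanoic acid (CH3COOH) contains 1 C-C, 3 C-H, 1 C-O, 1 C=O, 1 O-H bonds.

ΔH ≈ −921 kJ

Bonds broken (reactants):
  C-C: 1 × 356 = 356
  C-H: 3 × 400 = 1200
  C-O: 1 × 350 = 350
  C=O: 1 × 830 = 830
  O-H: 1 × 451 = 451
  O=O: 2 × 508 = 1016
  Σ(broken) = 4203 kJ
Bonds formed (products):
  C=O: 4 × 830 = 3320
  O-H: 4 × 451 = 1804
  Σ(formed) = 5124 kJ
ΔH = Σ(broken) − Σ(formed) = 4203 − 5124 = −921 kJ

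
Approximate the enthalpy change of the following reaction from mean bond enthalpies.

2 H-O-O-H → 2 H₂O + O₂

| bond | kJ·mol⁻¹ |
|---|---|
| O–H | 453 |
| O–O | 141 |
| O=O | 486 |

Bonds broken (reactants):
  O–H: 4 × 453 = 1812
  O–O: 2 × 141 = 282
  Σ(broken) = 2094 kJ
Bonds formed (products):
  O–H: 4 × 453 = 1812
  O=O: 1 × 486 = 486
  Σ(formed) = 2298 kJ
ΔH = Σ(broken) − Σ(formed) = 2094 − 2298 = −204 kJ

ΔH ≈ −204 kJ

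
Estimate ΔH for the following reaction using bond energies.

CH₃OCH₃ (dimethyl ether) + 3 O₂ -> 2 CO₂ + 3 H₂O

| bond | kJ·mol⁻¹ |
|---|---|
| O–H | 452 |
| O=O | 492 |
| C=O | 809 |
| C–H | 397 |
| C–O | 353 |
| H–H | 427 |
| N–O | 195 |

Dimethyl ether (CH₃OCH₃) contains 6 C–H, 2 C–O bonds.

ΔH ≈ −1384 kJ

Bonds broken (reactants):
  C–H: 6 × 397 = 2382
  C–O: 2 × 353 = 706
  O=O: 3 × 492 = 1476
  Σ(broken) = 4564 kJ
Bonds formed (products):
  C=O: 4 × 809 = 3236
  O–H: 6 × 452 = 2712
  Σ(formed) = 5948 kJ
ΔH = Σ(broken) − Σ(formed) = 4564 − 5948 = −1384 kJ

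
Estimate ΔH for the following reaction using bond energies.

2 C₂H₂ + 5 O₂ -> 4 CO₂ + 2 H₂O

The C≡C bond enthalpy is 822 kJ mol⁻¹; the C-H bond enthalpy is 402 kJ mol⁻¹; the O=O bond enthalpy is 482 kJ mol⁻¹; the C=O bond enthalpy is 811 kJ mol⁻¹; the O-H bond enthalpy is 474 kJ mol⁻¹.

Bonds broken (reactants):
  C≡C: 2 × 822 = 1644
  C-H: 4 × 402 = 1608
  O=O: 5 × 482 = 2410
  Σ(broken) = 5662 kJ
Bonds formed (products):
  C=O: 8 × 811 = 6488
  O-H: 4 × 474 = 1896
  Σ(formed) = 8384 kJ
ΔH = Σ(broken) − Σ(formed) = 5662 − 8384 = −2722 kJ

ΔH ≈ −2722 kJ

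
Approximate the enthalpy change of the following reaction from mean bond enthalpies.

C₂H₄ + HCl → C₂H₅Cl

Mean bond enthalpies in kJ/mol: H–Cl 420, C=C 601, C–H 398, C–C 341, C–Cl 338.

ΔH ≈ −56 kJ

Bonds broken (reactants):
  C–H: 4 × 398 = 1592
  C=C: 1 × 601 = 601
  H–Cl: 1 × 420 = 420
  Σ(broken) = 2613 kJ
Bonds formed (products):
  C–C: 1 × 341 = 341
  C–Cl: 1 × 338 = 338
  C–H: 5 × 398 = 1990
  Σ(formed) = 2669 kJ
ΔH = Σ(broken) − Σ(formed) = 2613 − 2669 = −56 kJ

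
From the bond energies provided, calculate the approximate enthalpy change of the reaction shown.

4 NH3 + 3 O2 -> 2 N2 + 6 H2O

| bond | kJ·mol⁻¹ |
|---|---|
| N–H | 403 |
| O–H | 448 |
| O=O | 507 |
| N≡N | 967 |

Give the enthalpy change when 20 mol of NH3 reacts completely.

ΔH = −4765 kJ

Bonds broken (reactants):
  N–H: 12 × 403 = 4836
  O=O: 3 × 507 = 1521
  Σ(broken) = 6357 kJ
Bonds formed (products):
  N≡N: 2 × 967 = 1934
  O–H: 12 × 448 = 5376
  Σ(formed) = 7310 kJ
ΔH = Σ(broken) − Σ(formed) = 6357 − 7310 = −953 kJ
For 5× the reaction as written: 5 × (−953) = −4765 kJ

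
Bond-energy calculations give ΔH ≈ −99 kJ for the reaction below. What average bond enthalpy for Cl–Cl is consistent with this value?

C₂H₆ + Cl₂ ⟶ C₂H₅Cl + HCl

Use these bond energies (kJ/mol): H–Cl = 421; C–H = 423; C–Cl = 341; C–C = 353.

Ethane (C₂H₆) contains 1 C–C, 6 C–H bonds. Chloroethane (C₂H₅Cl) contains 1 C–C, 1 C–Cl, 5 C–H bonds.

Let D be the Cl–Cl bond energy.
Σ(broken) = 1×353 + 6×423 + 1×D = 2891 + D
Σ(formed) = 1×353 + 1×341 + 5×423 + 1×421 = 3230
ΔH = Σ(broken) − Σ(formed) = (2891 + D) − (3230) = −339 + D
Setting this equal to −99 kJ gives D = 240 kJ/mol.

D(Cl–Cl) ≈ 240 kJ/mol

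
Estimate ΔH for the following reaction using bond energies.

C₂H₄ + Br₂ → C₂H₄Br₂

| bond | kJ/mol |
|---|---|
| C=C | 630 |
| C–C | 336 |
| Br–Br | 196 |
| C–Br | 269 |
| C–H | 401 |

ΔH ≈ −48 kJ

Bonds broken (reactants):
  Br–Br: 1 × 196 = 196
  C–H: 4 × 401 = 1604
  C=C: 1 × 630 = 630
  Σ(broken) = 2430 kJ
Bonds formed (products):
  C–Br: 2 × 269 = 538
  C–C: 1 × 336 = 336
  C–H: 4 × 401 = 1604
  Σ(formed) = 2478 kJ
ΔH = Σ(broken) − Σ(formed) = 2430 − 2478 = −48 kJ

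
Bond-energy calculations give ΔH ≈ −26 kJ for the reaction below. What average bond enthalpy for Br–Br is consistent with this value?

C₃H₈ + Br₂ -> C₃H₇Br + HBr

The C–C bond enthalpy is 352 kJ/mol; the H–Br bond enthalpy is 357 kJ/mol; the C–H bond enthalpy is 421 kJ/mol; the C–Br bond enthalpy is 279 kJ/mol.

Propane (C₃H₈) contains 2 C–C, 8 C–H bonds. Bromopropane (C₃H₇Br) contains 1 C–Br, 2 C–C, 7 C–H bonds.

D(Br–Br) ≈ 189 kJ/mol

Let D be the Br–Br bond energy.
Σ(broken) = 1×D + 2×352 + 8×421 = 4072 + D
Σ(formed) = 1×279 + 2×352 + 7×421 + 1×357 = 4287
ΔH = Σ(broken) − Σ(formed) = (4072 + D) − (4287) = −215 + D
Setting this equal to −26 kJ gives D = 189 kJ/mol.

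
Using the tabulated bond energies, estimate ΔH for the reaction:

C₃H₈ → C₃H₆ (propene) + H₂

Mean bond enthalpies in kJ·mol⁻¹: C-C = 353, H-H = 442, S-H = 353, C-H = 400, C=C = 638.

Bonds broken (reactants):
  C-C: 2 × 353 = 706
  C-H: 8 × 400 = 3200
  Σ(broken) = 3906 kJ
Bonds formed (products):
  C-C: 1 × 353 = 353
  C-H: 6 × 400 = 2400
  C=C: 1 × 638 = 638
  H-H: 1 × 442 = 442
  Σ(formed) = 3833 kJ
ΔH = Σ(broken) − Σ(formed) = 3906 − 3833 = +73 kJ

ΔH ≈ +73 kJ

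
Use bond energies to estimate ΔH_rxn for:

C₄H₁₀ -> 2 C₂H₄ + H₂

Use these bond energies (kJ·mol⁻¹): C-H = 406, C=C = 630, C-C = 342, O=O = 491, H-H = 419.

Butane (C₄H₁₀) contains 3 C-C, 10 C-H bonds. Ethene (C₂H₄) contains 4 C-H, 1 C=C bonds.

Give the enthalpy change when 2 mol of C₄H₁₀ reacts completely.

ΔH = +318 kJ

Bonds broken (reactants):
  C-C: 3 × 342 = 1026
  C-H: 10 × 406 = 4060
  Σ(broken) = 5086 kJ
Bonds formed (products):
  C-H: 8 × 406 = 3248
  C=C: 2 × 630 = 1260
  H-H: 1 × 419 = 419
  Σ(formed) = 4927 kJ
ΔH = Σ(broken) − Σ(formed) = 5086 − 4927 = +159 kJ
For 2× the reaction as written: 2 × (+159) = +318 kJ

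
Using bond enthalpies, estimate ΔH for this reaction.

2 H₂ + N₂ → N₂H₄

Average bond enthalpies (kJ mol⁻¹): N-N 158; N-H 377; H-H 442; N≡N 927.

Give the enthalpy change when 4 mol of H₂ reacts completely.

ΔH = +290 kJ

Bonds broken (reactants):
  H-H: 2 × 442 = 884
  N≡N: 1 × 927 = 927
  Σ(broken) = 1811 kJ
Bonds formed (products):
  N-H: 4 × 377 = 1508
  N-N: 1 × 158 = 158
  Σ(formed) = 1666 kJ
ΔH = Σ(broken) − Σ(formed) = 1811 − 1666 = +145 kJ
For 2× the reaction as written: 2 × (+145) = +290 kJ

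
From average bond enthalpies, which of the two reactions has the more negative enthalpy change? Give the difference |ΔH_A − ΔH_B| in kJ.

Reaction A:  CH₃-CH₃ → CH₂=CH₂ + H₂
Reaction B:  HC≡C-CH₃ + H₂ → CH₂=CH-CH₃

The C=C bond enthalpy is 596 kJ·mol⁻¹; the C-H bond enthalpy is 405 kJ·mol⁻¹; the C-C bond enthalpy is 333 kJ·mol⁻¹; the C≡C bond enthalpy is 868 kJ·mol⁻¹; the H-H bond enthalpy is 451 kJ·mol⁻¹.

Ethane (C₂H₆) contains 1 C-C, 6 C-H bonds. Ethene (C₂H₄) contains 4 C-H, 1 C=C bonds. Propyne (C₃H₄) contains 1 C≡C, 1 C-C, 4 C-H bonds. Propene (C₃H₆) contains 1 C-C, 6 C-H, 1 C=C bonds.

Reaction A:
  Bonds broken (reactants):
    C-C: 1 × 333 = 333
    C-H: 6 × 405 = 2430
    Σ(broken) = 2763 kJ
  Bonds formed (products):
    C-H: 4 × 405 = 1620
    C=C: 1 × 596 = 596
    H-H: 1 × 451 = 451
    Σ(formed) = 2667 kJ
  ΔH_A = 2763 − 2667 = +96 kJ
Reaction B:
  Bonds broken (reactants):
    C≡C: 1 × 868 = 868
    C-C: 1 × 333 = 333
    C-H: 4 × 405 = 1620
    H-H: 1 × 451 = 451
    Σ(broken) = 3272 kJ
  Bonds formed (products):
    C-C: 1 × 333 = 333
    C-H: 6 × 405 = 2430
    C=C: 1 × 596 = 596
    Σ(formed) = 3359 kJ
  ΔH_B = 3272 − 3359 = −87 kJ
ΔH_A − ΔH_B = +183 kJ, so reaction B has the more negative ΔH; |ΔH_A − ΔH_B| = 183 kJ.

Reaction B, by 183 kJ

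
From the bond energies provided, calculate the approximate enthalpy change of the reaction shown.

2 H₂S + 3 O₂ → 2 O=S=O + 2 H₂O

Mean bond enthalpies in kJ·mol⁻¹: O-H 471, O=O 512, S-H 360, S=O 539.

Bonds broken (reactants):
  O=O: 3 × 512 = 1536
  S-H: 4 × 360 = 1440
  Σ(broken) = 2976 kJ
Bonds formed (products):
  O-H: 4 × 471 = 1884
  S=O: 4 × 539 = 2156
  Σ(formed) = 4040 kJ
ΔH = Σ(broken) − Σ(formed) = 2976 − 4040 = −1064 kJ

ΔH ≈ −1064 kJ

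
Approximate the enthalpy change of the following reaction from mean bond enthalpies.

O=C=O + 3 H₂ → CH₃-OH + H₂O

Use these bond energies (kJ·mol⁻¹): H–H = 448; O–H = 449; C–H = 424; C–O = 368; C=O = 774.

Bonds broken (reactants):
  C=O: 2 × 774 = 1548
  H–H: 3 × 448 = 1344
  Σ(broken) = 2892 kJ
Bonds formed (products):
  C–H: 3 × 424 = 1272
  C–O: 1 × 368 = 368
  O–H: 3 × 449 = 1347
  Σ(formed) = 2987 kJ
ΔH = Σ(broken) − Σ(formed) = 2892 − 2987 = −95 kJ

ΔH ≈ −95 kJ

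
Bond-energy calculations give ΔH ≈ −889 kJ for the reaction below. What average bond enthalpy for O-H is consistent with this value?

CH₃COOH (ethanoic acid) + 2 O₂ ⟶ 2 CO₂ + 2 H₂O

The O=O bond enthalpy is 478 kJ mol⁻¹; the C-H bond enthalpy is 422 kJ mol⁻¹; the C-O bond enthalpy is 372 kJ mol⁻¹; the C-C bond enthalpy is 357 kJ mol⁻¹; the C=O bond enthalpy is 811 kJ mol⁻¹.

D(O-H) ≈ 469 kJ/mol

Let D be the O-H bond energy.
Σ(broken) = 1×357 + 3×422 + 1×372 + 1×811 + 1×D + 2×478 = 3762 + D
Σ(formed) = 4×811 + 4×D = 3244 + 4D
ΔH = Σ(broken) − Σ(formed) = (3762 + D) − (3244 + 4D) = +518 − 3D
Setting this equal to −889 kJ gives 3D = 1407, so D = 469 kJ/mol.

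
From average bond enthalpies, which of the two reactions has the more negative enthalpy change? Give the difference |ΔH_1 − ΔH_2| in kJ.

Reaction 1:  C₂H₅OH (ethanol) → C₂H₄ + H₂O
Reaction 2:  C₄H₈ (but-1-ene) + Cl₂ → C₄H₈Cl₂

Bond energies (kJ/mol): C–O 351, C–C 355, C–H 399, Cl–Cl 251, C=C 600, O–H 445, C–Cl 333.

Reaction 1:
  Bonds broken (reactants):
    C–C: 1 × 355 = 355
    C–H: 5 × 399 = 1995
    C–O: 1 × 351 = 351
    O–H: 1 × 445 = 445
    Σ(broken) = 3146 kJ
  Bonds formed (products):
    C–H: 4 × 399 = 1596
    C=C: 1 × 600 = 600
    O–H: 2 × 445 = 890
    Σ(formed) = 3086 kJ
  ΔH_1 = 3146 − 3086 = +60 kJ
Reaction 2:
  Bonds broken (reactants):
    C–C: 2 × 355 = 710
    C–H: 8 × 399 = 3192
    C=C: 1 × 600 = 600
    Cl–Cl: 1 × 251 = 251
    Σ(broken) = 4753 kJ
  Bonds formed (products):
    C–C: 3 × 355 = 1065
    C–Cl: 2 × 333 = 666
    C–H: 8 × 399 = 3192
    Σ(formed) = 4923 kJ
  ΔH_2 = 4753 − 4923 = −170 kJ
ΔH_1 − ΔH_2 = +230 kJ, so reaction 2 has the more negative ΔH; |ΔH_1 − ΔH_2| = 230 kJ.

Reaction 2, by 230 kJ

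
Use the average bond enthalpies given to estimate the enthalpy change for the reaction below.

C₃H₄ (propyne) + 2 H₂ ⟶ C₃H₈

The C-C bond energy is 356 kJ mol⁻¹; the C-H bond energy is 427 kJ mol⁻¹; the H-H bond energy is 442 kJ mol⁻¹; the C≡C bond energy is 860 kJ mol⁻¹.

Bonds broken (reactants):
  C≡C: 1 × 860 = 860
  C-C: 1 × 356 = 356
  C-H: 4 × 427 = 1708
  H-H: 2 × 442 = 884
  Σ(broken) = 3808 kJ
Bonds formed (products):
  C-C: 2 × 356 = 712
  C-H: 8 × 427 = 3416
  Σ(formed) = 4128 kJ
ΔH = Σ(broken) − Σ(formed) = 3808 − 4128 = −320 kJ

ΔH ≈ −320 kJ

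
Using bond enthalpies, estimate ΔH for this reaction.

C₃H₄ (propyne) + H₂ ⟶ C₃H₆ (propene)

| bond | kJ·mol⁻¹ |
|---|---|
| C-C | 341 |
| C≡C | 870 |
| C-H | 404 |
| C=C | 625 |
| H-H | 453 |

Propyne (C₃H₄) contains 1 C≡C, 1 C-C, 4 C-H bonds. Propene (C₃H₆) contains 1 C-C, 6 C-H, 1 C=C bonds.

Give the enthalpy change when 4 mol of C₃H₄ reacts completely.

Bonds broken (reactants):
  C≡C: 1 × 870 = 870
  C-C: 1 × 341 = 341
  C-H: 4 × 404 = 1616
  H-H: 1 × 453 = 453
  Σ(broken) = 3280 kJ
Bonds formed (products):
  C-C: 1 × 341 = 341
  C-H: 6 × 404 = 2424
  C=C: 1 × 625 = 625
  Σ(formed) = 3390 kJ
ΔH = Σ(broken) − Σ(formed) = 3280 − 3390 = −110 kJ
For 4× the reaction as written: 4 × (−110) = −440 kJ

ΔH = −440 kJ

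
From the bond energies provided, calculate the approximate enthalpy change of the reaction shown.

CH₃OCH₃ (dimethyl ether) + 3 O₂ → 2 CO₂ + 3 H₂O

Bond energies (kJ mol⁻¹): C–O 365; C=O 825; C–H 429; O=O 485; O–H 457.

Bonds broken (reactants):
  C–H: 6 × 429 = 2574
  C–O: 2 × 365 = 730
  O=O: 3 × 485 = 1455
  Σ(broken) = 4759 kJ
Bonds formed (products):
  C=O: 4 × 825 = 3300
  O–H: 6 × 457 = 2742
  Σ(formed) = 6042 kJ
ΔH = Σ(broken) − Σ(formed) = 4759 − 6042 = −1283 kJ

ΔH ≈ −1283 kJ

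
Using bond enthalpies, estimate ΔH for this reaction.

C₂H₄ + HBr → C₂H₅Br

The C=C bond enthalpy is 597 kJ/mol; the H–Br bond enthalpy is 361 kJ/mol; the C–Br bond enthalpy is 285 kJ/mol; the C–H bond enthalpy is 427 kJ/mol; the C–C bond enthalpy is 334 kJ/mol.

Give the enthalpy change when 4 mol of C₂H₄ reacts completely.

ΔH = −352 kJ

Bonds broken (reactants):
  C–H: 4 × 427 = 1708
  C=C: 1 × 597 = 597
  H–Br: 1 × 361 = 361
  Σ(broken) = 2666 kJ
Bonds formed (products):
  C–Br: 1 × 285 = 285
  C–C: 1 × 334 = 334
  C–H: 5 × 427 = 2135
  Σ(formed) = 2754 kJ
ΔH = Σ(broken) − Σ(formed) = 2666 − 2754 = −88 kJ
For 4× the reaction as written: 4 × (−88) = −352 kJ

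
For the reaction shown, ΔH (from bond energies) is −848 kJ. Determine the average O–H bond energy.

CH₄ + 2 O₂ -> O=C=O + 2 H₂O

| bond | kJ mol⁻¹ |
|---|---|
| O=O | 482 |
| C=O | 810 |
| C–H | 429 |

Let D be the O–H bond energy.
Σ(broken) = 4×429 + 2×482 = 2680
Σ(formed) = 2×810 + 4×D = 1620 + 4D
ΔH = Σ(broken) − Σ(formed) = (2680) − (1620 + 4D) = +1060 − 4D
Setting this equal to −848 kJ gives 4D = 1908, so D = 477 kJ/mol.

D(O–H) ≈ 477 kJ/mol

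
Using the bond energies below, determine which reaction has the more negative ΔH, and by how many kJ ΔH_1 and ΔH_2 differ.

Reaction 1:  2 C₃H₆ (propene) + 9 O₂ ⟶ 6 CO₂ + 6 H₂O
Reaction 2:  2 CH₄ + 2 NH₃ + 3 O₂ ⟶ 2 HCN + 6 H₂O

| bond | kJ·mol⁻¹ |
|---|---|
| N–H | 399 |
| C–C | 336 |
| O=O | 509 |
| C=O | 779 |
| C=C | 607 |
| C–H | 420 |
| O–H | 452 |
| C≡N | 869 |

Reaction 1, by 2544 kJ

Reaction 1:
  Bonds broken (reactants):
    C–C: 2 × 336 = 672
    C–H: 12 × 420 = 5040
    C=C: 2 × 607 = 1214
    O=O: 9 × 509 = 4581
    Σ(broken) = 11507 kJ
  Bonds formed (products):
    C=O: 12 × 779 = 9348
    O–H: 12 × 452 = 5424
    Σ(formed) = 14772 kJ
  ΔH_1 = 11507 − 14772 = −3265 kJ
Reaction 2:
  Bonds broken (reactants):
    C–H: 8 × 420 = 3360
    N–H: 6 × 399 = 2394
    O=O: 3 × 509 = 1527
    Σ(broken) = 7281 kJ
  Bonds formed (products):
    C≡N: 2 × 869 = 1738
    C–H: 2 × 420 = 840
    O–H: 12 × 452 = 5424
    Σ(formed) = 8002 kJ
  ΔH_2 = 7281 − 8002 = −721 kJ
ΔH_1 − ΔH_2 = −2544 kJ, so reaction 1 has the more negative ΔH; |ΔH_1 − ΔH_2| = 2544 kJ.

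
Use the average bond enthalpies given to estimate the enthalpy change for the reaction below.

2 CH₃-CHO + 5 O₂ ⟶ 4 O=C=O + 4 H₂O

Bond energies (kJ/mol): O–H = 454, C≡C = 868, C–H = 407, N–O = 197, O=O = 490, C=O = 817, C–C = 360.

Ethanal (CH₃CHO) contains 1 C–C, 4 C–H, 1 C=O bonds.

ΔH ≈ −2108 kJ

Bonds broken (reactants):
  C–C: 2 × 360 = 720
  C–H: 8 × 407 = 3256
  C=O: 2 × 817 = 1634
  O=O: 5 × 490 = 2450
  Σ(broken) = 8060 kJ
Bonds formed (products):
  C=O: 8 × 817 = 6536
  O–H: 8 × 454 = 3632
  Σ(formed) = 10168 kJ
ΔH = Σ(broken) − Σ(formed) = 8060 − 10168 = −2108 kJ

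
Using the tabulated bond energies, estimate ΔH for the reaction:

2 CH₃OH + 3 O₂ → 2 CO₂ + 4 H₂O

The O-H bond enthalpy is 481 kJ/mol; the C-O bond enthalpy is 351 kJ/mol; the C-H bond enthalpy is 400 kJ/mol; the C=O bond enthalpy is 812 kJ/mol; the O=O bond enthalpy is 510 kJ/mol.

ΔH ≈ −1502 kJ

Bonds broken (reactants):
  C-H: 6 × 400 = 2400
  C-O: 2 × 351 = 702
  O-H: 2 × 481 = 962
  O=O: 3 × 510 = 1530
  Σ(broken) = 5594 kJ
Bonds formed (products):
  C=O: 4 × 812 = 3248
  O-H: 8 × 481 = 3848
  Σ(formed) = 7096 kJ
ΔH = Σ(broken) − Σ(formed) = 5594 − 7096 = −1502 kJ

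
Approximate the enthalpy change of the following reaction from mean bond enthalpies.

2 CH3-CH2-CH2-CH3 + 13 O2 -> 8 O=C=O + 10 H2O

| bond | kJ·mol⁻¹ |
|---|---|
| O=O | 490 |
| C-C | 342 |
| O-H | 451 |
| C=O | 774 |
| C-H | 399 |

ΔH ≈ −5002 kJ

Bonds broken (reactants):
  C-C: 6 × 342 = 2052
  C-H: 20 × 399 = 7980
  O=O: 13 × 490 = 6370
  Σ(broken) = 16402 kJ
Bonds formed (products):
  C=O: 16 × 774 = 12384
  O-H: 20 × 451 = 9020
  Σ(formed) = 21404 kJ
ΔH = Σ(broken) − Σ(formed) = 16402 − 21404 = −5002 kJ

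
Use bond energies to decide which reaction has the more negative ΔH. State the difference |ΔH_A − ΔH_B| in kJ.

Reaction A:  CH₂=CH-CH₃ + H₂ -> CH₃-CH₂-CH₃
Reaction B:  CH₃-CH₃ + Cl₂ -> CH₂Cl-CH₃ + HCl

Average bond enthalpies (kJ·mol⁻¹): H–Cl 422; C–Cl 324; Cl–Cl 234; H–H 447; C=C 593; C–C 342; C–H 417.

Reaction A, by 41 kJ

Reaction A:
  Bonds broken (reactants):
    C–C: 1 × 342 = 342
    C–H: 6 × 417 = 2502
    C=C: 1 × 593 = 593
    H–H: 1 × 447 = 447
    Σ(broken) = 3884 kJ
  Bonds formed (products):
    C–C: 2 × 342 = 684
    C–H: 8 × 417 = 3336
    Σ(formed) = 4020 kJ
  ΔH_A = 3884 − 4020 = −136 kJ
Reaction B:
  Bonds broken (reactants):
    C–C: 1 × 342 = 342
    C–H: 6 × 417 = 2502
    Cl–Cl: 1 × 234 = 234
    Σ(broken) = 3078 kJ
  Bonds formed (products):
    C–C: 1 × 342 = 342
    C–Cl: 1 × 324 = 324
    C–H: 5 × 417 = 2085
    H–Cl: 1 × 422 = 422
    Σ(formed) = 3173 kJ
  ΔH_B = 3078 − 3173 = −95 kJ
ΔH_A − ΔH_B = −41 kJ, so reaction A has the more negative ΔH; |ΔH_A − ΔH_B| = 41 kJ.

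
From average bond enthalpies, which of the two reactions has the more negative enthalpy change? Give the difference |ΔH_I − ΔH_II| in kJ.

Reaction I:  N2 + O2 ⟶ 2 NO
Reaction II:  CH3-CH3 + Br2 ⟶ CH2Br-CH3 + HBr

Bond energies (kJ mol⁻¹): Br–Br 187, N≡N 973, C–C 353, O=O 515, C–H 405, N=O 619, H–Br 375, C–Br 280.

Reaction II, by 313 kJ

Reaction I:
  Bonds broken (reactants):
    N≡N: 1 × 973 = 973
    O=O: 1 × 515 = 515
    Σ(broken) = 1488 kJ
  Bonds formed (products):
    N=O: 2 × 619 = 1238
    Σ(formed) = 1238 kJ
  ΔH_I = 1488 − 1238 = +250 kJ
Reaction II:
  Bonds broken (reactants):
    Br–Br: 1 × 187 = 187
    C–C: 1 × 353 = 353
    C–H: 6 × 405 = 2430
    Σ(broken) = 2970 kJ
  Bonds formed (products):
    C–Br: 1 × 280 = 280
    C–C: 1 × 353 = 353
    C–H: 5 × 405 = 2025
    H–Br: 1 × 375 = 375
    Σ(formed) = 3033 kJ
  ΔH_II = 2970 − 3033 = −63 kJ
ΔH_I − ΔH_II = +313 kJ, so reaction II has the more negative ΔH; |ΔH_I − ΔH_II| = 313 kJ.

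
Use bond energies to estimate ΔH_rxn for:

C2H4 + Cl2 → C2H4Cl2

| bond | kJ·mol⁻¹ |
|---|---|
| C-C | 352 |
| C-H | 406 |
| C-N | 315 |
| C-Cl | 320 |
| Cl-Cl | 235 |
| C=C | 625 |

ΔH ≈ −132 kJ

Bonds broken (reactants):
  C-H: 4 × 406 = 1624
  C=C: 1 × 625 = 625
  Cl-Cl: 1 × 235 = 235
  Σ(broken) = 2484 kJ
Bonds formed (products):
  C-C: 1 × 352 = 352
  C-Cl: 2 × 320 = 640
  C-H: 4 × 406 = 1624
  Σ(formed) = 2616 kJ
ΔH = Σ(broken) − Σ(formed) = 2484 − 2616 = −132 kJ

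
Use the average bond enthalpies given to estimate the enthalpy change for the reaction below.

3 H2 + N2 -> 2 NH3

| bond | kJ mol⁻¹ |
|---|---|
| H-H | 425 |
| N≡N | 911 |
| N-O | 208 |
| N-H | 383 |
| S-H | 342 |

Bonds broken (reactants):
  H-H: 3 × 425 = 1275
  N≡N: 1 × 911 = 911
  Σ(broken) = 2186 kJ
Bonds formed (products):
  N-H: 6 × 383 = 2298
  Σ(formed) = 2298 kJ
ΔH = Σ(broken) − Σ(formed) = 2186 − 2298 = −112 kJ

ΔH ≈ −112 kJ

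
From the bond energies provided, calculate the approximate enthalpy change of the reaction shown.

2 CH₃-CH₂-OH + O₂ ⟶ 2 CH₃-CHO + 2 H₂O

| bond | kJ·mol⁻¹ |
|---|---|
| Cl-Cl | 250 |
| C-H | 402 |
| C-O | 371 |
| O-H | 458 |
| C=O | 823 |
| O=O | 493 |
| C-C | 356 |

Bonds broken (reactants):
  C-C: 2 × 356 = 712
  C-H: 10 × 402 = 4020
  C-O: 2 × 371 = 742
  O-H: 2 × 458 = 916
  O=O: 1 × 493 = 493
  Σ(broken) = 6883 kJ
Bonds formed (products):
  C-C: 2 × 356 = 712
  C-H: 8 × 402 = 3216
  C=O: 2 × 823 = 1646
  O-H: 4 × 458 = 1832
  Σ(formed) = 7406 kJ
ΔH = Σ(broken) − Σ(formed) = 6883 − 7406 = −523 kJ

ΔH ≈ −523 kJ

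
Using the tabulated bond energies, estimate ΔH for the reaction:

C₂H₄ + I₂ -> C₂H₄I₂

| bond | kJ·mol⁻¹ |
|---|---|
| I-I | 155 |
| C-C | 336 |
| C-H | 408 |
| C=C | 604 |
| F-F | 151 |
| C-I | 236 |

ΔH ≈ −49 kJ

Bonds broken (reactants):
  C-H: 4 × 408 = 1632
  C=C: 1 × 604 = 604
  I-I: 1 × 155 = 155
  Σ(broken) = 2391 kJ
Bonds formed (products):
  C-C: 1 × 336 = 336
  C-H: 4 × 408 = 1632
  C-I: 2 × 236 = 472
  Σ(formed) = 2440 kJ
ΔH = Σ(broken) − Σ(formed) = 2391 − 2440 = −49 kJ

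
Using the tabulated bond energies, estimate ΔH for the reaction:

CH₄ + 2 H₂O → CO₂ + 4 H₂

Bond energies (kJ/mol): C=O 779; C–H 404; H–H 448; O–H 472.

Bonds broken (reactants):
  C–H: 4 × 404 = 1616
  O–H: 4 × 472 = 1888
  Σ(broken) = 3504 kJ
Bonds formed (products):
  C=O: 2 × 779 = 1558
  H–H: 4 × 448 = 1792
  Σ(formed) = 3350 kJ
ΔH = Σ(broken) − Σ(formed) = 3504 − 3350 = +154 kJ

ΔH ≈ +154 kJ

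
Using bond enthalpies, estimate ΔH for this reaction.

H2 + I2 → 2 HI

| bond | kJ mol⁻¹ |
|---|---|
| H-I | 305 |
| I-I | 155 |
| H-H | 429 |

Bonds broken (reactants):
  H-H: 1 × 429 = 429
  I-I: 1 × 155 = 155
  Σ(broken) = 584 kJ
Bonds formed (products):
  H-I: 2 × 305 = 610
  Σ(formed) = 610 kJ
ΔH = Σ(broken) − Σ(formed) = 584 − 610 = −26 kJ

ΔH ≈ −26 kJ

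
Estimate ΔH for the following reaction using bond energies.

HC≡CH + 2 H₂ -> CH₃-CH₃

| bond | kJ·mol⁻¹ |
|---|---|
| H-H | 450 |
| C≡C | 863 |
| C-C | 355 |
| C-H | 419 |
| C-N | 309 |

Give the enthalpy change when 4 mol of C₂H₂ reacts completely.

ΔH = −1072 kJ

Bonds broken (reactants):
  C≡C: 1 × 863 = 863
  C-H: 2 × 419 = 838
  H-H: 2 × 450 = 900
  Σ(broken) = 2601 kJ
Bonds formed (products):
  C-C: 1 × 355 = 355
  C-H: 6 × 419 = 2514
  Σ(formed) = 2869 kJ
ΔH = Σ(broken) − Σ(formed) = 2601 − 2869 = −268 kJ
For 4× the reaction as written: 4 × (−268) = −1072 kJ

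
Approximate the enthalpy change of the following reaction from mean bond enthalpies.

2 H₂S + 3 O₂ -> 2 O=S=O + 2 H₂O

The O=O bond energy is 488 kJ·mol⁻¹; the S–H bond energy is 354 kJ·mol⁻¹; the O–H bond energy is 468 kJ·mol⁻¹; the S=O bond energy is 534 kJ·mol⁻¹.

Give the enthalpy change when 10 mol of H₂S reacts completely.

Bonds broken (reactants):
  O=O: 3 × 488 = 1464
  S–H: 4 × 354 = 1416
  Σ(broken) = 2880 kJ
Bonds formed (products):
  O–H: 4 × 468 = 1872
  S=O: 4 × 534 = 2136
  Σ(formed) = 4008 kJ
ΔH = Σ(broken) − Σ(formed) = 2880 − 4008 = −1128 kJ
For 5× the reaction as written: 5 × (−1128) = −5640 kJ

ΔH = −5640 kJ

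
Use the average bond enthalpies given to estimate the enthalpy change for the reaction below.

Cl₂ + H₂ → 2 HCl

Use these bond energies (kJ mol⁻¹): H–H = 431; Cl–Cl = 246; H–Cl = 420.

ΔH ≈ −163 kJ

Bonds broken (reactants):
  Cl–Cl: 1 × 246 = 246
  H–H: 1 × 431 = 431
  Σ(broken) = 677 kJ
Bonds formed (products):
  H–Cl: 2 × 420 = 840
  Σ(formed) = 840 kJ
ΔH = Σ(broken) − Σ(formed) = 677 − 840 = −163 kJ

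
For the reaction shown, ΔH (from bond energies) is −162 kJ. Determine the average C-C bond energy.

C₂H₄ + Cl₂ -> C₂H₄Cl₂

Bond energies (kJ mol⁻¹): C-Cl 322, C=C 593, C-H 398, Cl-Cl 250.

Let D be the C-C bond energy.
Σ(broken) = 4×398 + 1×593 + 1×250 = 2435
Σ(formed) = 1×D + 2×322 + 4×398 = 2236 + D
ΔH = Σ(broken) − Σ(formed) = (2435) − (2236 + D) = +199 − D
Setting this equal to −162 kJ gives D = 361 kJ/mol.

D(C-C) ≈ 361 kJ/mol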